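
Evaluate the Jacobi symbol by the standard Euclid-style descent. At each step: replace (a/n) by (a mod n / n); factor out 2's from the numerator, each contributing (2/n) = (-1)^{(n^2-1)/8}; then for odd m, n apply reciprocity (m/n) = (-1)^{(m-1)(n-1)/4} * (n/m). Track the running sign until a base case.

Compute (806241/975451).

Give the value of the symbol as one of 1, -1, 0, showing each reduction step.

flip (806241/975451) -> (975451/806241): both odd, 806241 mod 4 = 1, 975451 mod 4 = 3, so the flip contributes +1; sign now +1
(975451/806241): 975451 mod 806241 = 169210, so (975451/806241) = (169210/806241)
factor out 2^1: 169210 = 2^1·84605; with 806241 mod 8 = 1, (2/806241) = +1; sign now +1; continue with (84605/806241)
flip (84605/806241) -> (806241/84605): both odd, 84605 mod 4 = 1, 806241 mod 4 = 1, so the flip contributes +1; sign now +1
(806241/84605): 806241 mod 84605 = 44796, so (806241/84605) = (44796/84605)
factor out 2^2: 44796 = 2^2·11199; with 84605 mod 8 = 5, (2/84605) = -1; sign now +1; continue with (11199/84605)
flip (11199/84605) -> (84605/11199): both odd, 11199 mod 4 = 3, 84605 mod 4 = 1, so the flip contributes +1; sign now +1
(84605/11199): 84605 mod 11199 = 6212, so (84605/11199) = (6212/11199)
factor out 2^2: 6212 = 2^2·1553; with 11199 mod 8 = 7, (2/11199) = +1; sign now +1; continue with (1553/11199)
flip (1553/11199) -> (11199/1553): both odd, 1553 mod 4 = 1, 11199 mod 4 = 3, so the flip contributes +1; sign now +1
(11199/1553): 11199 mod 1553 = 328, so (11199/1553) = (328/1553)
factor out 2^3: 328 = 2^3·41; with 1553 mod 8 = 1, (2/1553) = +1; sign now +1; continue with (41/1553)
flip (41/1553) -> (1553/41): both odd, 41 mod 4 = 1, 1553 mod 4 = 1, so the flip contributes +1; sign now +1
(1553/41): 1553 mod 41 = 36, so (1553/41) = (36/41)
factor out 2^2: 36 = 2^2·9; with 41 mod 8 = 1, (2/41) = +1; sign now +1; continue with (9/41)
flip (9/41) -> (41/9): both odd, 9 mod 4 = 1, 41 mod 4 = 1, so the flip contributes +1; sign now +1
(41/9): 41 mod 9 = 5, so (41/9) = (5/9)
flip (5/9) -> (9/5): both odd, 5 mod 4 = 1, 9 mod 4 = 1, so the flip contributes +1; sign now +1
(9/5): 9 mod 5 = 4, so (9/5) = (4/5)
factor out 2^2: 4 = 2^2·1; with 5 mod 8 = 5, (2/5) = -1; sign now +1; continue with (1/5)
reached (1/5) = 1, so the symbol is +1

1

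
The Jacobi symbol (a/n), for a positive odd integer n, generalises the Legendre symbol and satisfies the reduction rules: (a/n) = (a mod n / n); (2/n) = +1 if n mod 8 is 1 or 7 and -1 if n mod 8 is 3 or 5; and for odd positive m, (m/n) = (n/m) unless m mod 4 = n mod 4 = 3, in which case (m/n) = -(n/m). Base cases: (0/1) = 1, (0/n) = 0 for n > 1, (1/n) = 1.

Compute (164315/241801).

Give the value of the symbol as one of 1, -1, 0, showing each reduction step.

reciprocity: (164315/241801) = +1·(241801/164315) since 164315 mod 4 = 3, 241801 mod 4 = 1; sign now +1
(241801/164315) = (77486/164315)   [reduce mod 164315]
77486 = 2^1·38743; (2/164315) = -1 since 164315 mod 8 = 3, so (77486/164315) = (-1)^1·(38743/164315); sign now -1
reciprocity: (38743/164315) = -1·(164315/38743) since 38743 mod 4 = 3, 164315 mod 4 = 3; sign now +1
(164315/38743) = (9343/38743)   [reduce mod 38743]
reciprocity: (9343/38743) = -1·(38743/9343) since 9343 mod 4 = 3, 38743 mod 4 = 3; sign now -1
(38743/9343) = (1371/9343)   [reduce mod 9343]
reciprocity: (1371/9343) = -1·(9343/1371) since 1371 mod 4 = 3, 9343 mod 4 = 3; sign now +1
(9343/1371) = (1117/1371)   [reduce mod 1371]
reciprocity: (1117/1371) = +1·(1371/1117) since 1117 mod 4 = 1, 1371 mod 4 = 3; sign now +1
(1371/1117) = (254/1117)   [reduce mod 1117]
254 = 2^1·127; (2/1117) = -1 since 1117 mod 8 = 5, so (254/1117) = (-1)^1·(127/1117); sign now -1
reciprocity: (127/1117) = +1·(1117/127) since 127 mod 4 = 3, 1117 mod 4 = 1; sign now -1
(1117/127) = (101/127)   [reduce mod 127]
reciprocity: (101/127) = +1·(127/101) since 101 mod 4 = 1, 127 mod 4 = 3; sign now -1
(127/101) = (26/101)   [reduce mod 101]
26 = 2^1·13; (2/101) = -1 since 101 mod 8 = 5, so (26/101) = (-1)^1·(13/101); sign now +1
reciprocity: (13/101) = +1·(101/13) since 13 mod 4 = 1, 101 mod 4 = 1; sign now +1
(101/13) = (10/13)   [reduce mod 13]
10 = 2^1·5; (2/13) = -1 since 13 mod 8 = 5, so (10/13) = (-1)^1·(5/13); sign now -1
reciprocity: (5/13) = +1·(13/5) since 5 mod 4 = 1, 13 mod 4 = 1; sign now -1
(13/5) = (3/5)   [reduce mod 5]
reciprocity: (3/5) = +1·(5/3) since 3 mod 4 = 3, 5 mod 4 = 1; sign now -1
(5/3) = (2/3)   [reduce mod 3]
2 = 2^1·1; (2/3) = -1 since 3 mod 8 = 3, so (2/3) = (-1)^1·(1/3); sign now +1
(1/3) = 1; final value = sign = +1

1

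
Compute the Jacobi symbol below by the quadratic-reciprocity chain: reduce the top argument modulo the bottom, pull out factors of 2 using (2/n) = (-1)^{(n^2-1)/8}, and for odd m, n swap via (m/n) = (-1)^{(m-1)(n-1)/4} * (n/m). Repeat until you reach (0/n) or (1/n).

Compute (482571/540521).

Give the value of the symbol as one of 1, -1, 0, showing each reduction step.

0

flip (482571/540521) -> (540521/482571): both odd, 482571 mod 4 = 3, 540521 mod 4 = 1, so the flip contributes +1; sign now +1
(540521/482571): 540521 mod 482571 = 57950, so (540521/482571) = (57950/482571)
factor out 2^1: 57950 = 2^1·28975; with 482571 mod 8 = 3, (2/482571) = -1; sign now -1; continue with (28975/482571)
flip (28975/482571) -> (482571/28975): both odd, 28975 mod 4 = 3, 482571 mod 4 = 3, so the flip contributes -1; sign now +1
(482571/28975): 482571 mod 28975 = 18971, so (482571/28975) = (18971/28975)
flip (18971/28975) -> (28975/18971): both odd, 18971 mod 4 = 3, 28975 mod 4 = 3, so the flip contributes -1; sign now -1
(28975/18971): 28975 mod 18971 = 10004, so (28975/18971) = (10004/18971)
factor out 2^2: 10004 = 2^2·2501; with 18971 mod 8 = 3, (2/18971) = -1; sign now -1; continue with (2501/18971)
flip (2501/18971) -> (18971/2501): both odd, 2501 mod 4 = 1, 18971 mod 4 = 3, so the flip contributes +1; sign now -1
(18971/2501): 18971 mod 2501 = 1464, so (18971/2501) = (1464/2501)
factor out 2^3: 1464 = 2^3·183; with 2501 mod 8 = 5, (2/2501) = -1; sign now +1; continue with (183/2501)
flip (183/2501) -> (2501/183): both odd, 183 mod 4 = 3, 2501 mod 4 = 1, so the flip contributes +1; sign now +1
(2501/183): 2501 mod 183 = 122, so (2501/183) = (122/183)
factor out 2^1: 122 = 2^1·61; with 183 mod 8 = 7, (2/183) = +1; sign now +1; continue with (61/183)
flip (61/183) -> (183/61): both odd, 61 mod 4 = 1, 183 mod 4 = 3, so the flip contributes +1; sign now +1
(183/61): 183 mod 61 = 0, so (183/61) = (0/61)
reached (0/61); gcd(a, n) > 1, so (0/61) = 0 and the symbol is 0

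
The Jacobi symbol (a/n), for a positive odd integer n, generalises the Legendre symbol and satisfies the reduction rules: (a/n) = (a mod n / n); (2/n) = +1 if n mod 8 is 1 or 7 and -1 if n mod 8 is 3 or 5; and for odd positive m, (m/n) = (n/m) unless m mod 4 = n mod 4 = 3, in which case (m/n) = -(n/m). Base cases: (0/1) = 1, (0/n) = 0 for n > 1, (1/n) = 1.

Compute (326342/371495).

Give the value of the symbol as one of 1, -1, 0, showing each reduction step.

-1

factor out 2^1: 326342 = 2^1·163171; with 371495 mod 8 = 7, (2/371495) = +1; sign now +1; continue with (163171/371495)
flip (163171/371495) -> (371495/163171): both odd, 163171 mod 4 = 3, 371495 mod 4 = 3, so the flip contributes -1; sign now -1
(371495/163171): 371495 mod 163171 = 45153, so (371495/163171) = (45153/163171)
flip (45153/163171) -> (163171/45153): both odd, 45153 mod 4 = 1, 163171 mod 4 = 3, so the flip contributes +1; sign now -1
(163171/45153): 163171 mod 45153 = 27712, so (163171/45153) = (27712/45153)
factor out 2^6: 27712 = 2^6·433; with 45153 mod 8 = 1, (2/45153) = +1; sign now -1; continue with (433/45153)
flip (433/45153) -> (45153/433): both odd, 433 mod 4 = 1, 45153 mod 4 = 1, so the flip contributes +1; sign now -1
(45153/433): 45153 mod 433 = 121, so (45153/433) = (121/433)
flip (121/433) -> (433/121): both odd, 121 mod 4 = 1, 433 mod 4 = 1, so the flip contributes +1; sign now -1
(433/121): 433 mod 121 = 70, so (433/121) = (70/121)
factor out 2^1: 70 = 2^1·35; with 121 mod 8 = 1, (2/121) = +1; sign now -1; continue with (35/121)
flip (35/121) -> (121/35): both odd, 35 mod 4 = 3, 121 mod 4 = 1, so the flip contributes +1; sign now -1
(121/35): 121 mod 35 = 16, so (121/35) = (16/35)
factor out 2^4: 16 = 2^4·1; with 35 mod 8 = 3, (2/35) = -1; sign now -1; continue with (1/35)
reached (1/35) = 1, so the symbol is -1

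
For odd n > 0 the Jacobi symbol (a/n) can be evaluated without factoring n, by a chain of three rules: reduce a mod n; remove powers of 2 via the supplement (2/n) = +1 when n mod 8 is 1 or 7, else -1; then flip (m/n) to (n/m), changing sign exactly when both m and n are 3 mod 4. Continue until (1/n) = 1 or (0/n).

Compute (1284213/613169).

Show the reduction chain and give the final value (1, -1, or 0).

(1284213/613169): 1284213 mod 613169 = 57875, so (1284213/613169) = (57875/613169)
flip (57875/613169) -> (613169/57875): both odd, 57875 mod 4 = 3, 613169 mod 4 = 1, so the flip contributes +1; sign now +1
(613169/57875): 613169 mod 57875 = 34419, so (613169/57875) = (34419/57875)
flip (34419/57875) -> (57875/34419): both odd, 34419 mod 4 = 3, 57875 mod 4 = 3, so the flip contributes -1; sign now -1
(57875/34419): 57875 mod 34419 = 23456, so (57875/34419) = (23456/34419)
factor out 2^5: 23456 = 2^5·733; with 34419 mod 8 = 3, (2/34419) = -1; sign now +1; continue with (733/34419)
flip (733/34419) -> (34419/733): both odd, 733 mod 4 = 1, 34419 mod 4 = 3, so the flip contributes +1; sign now +1
(34419/733): 34419 mod 733 = 701, so (34419/733) = (701/733)
flip (701/733) -> (733/701): both odd, 701 mod 4 = 1, 733 mod 4 = 1, so the flip contributes +1; sign now +1
(733/701): 733 mod 701 = 32, so (733/701) = (32/701)
factor out 2^5: 32 = 2^5·1; with 701 mod 8 = 5, (2/701) = -1; sign now -1; continue with (1/701)
reached (1/701) = 1, so the symbol is -1

-1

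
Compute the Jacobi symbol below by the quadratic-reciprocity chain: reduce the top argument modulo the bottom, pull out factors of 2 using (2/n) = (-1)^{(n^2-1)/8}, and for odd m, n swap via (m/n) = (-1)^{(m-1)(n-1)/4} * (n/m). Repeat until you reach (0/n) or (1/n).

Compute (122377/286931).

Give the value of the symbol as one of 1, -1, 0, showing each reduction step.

1

flip (122377/286931) -> (286931/122377): both odd, 122377 mod 4 = 1, 286931 mod 4 = 3, so the flip contributes +1; sign now +1
(286931/122377): 286931 mod 122377 = 42177, so (286931/122377) = (42177/122377)
flip (42177/122377) -> (122377/42177): both odd, 42177 mod 4 = 1, 122377 mod 4 = 1, so the flip contributes +1; sign now +1
(122377/42177): 122377 mod 42177 = 38023, so (122377/42177) = (38023/42177)
flip (38023/42177) -> (42177/38023): both odd, 38023 mod 4 = 3, 42177 mod 4 = 1, so the flip contributes +1; sign now +1
(42177/38023): 42177 mod 38023 = 4154, so (42177/38023) = (4154/38023)
factor out 2^1: 4154 = 2^1·2077; with 38023 mod 8 = 7, (2/38023) = +1; sign now +1; continue with (2077/38023)
flip (2077/38023) -> (38023/2077): both odd, 2077 mod 4 = 1, 38023 mod 4 = 3, so the flip contributes +1; sign now +1
(38023/2077): 38023 mod 2077 = 637, so (38023/2077) = (637/2077)
flip (637/2077) -> (2077/637): both odd, 637 mod 4 = 1, 2077 mod 4 = 1, so the flip contributes +1; sign now +1
(2077/637): 2077 mod 637 = 166, so (2077/637) = (166/637)
factor out 2^1: 166 = 2^1·83; with 637 mod 8 = 5, (2/637) = -1; sign now -1; continue with (83/637)
flip (83/637) -> (637/83): both odd, 83 mod 4 = 3, 637 mod 4 = 1, so the flip contributes +1; sign now -1
(637/83): 637 mod 83 = 56, so (637/83) = (56/83)
factor out 2^3: 56 = 2^3·7; with 83 mod 8 = 3, (2/83) = -1; sign now +1; continue with (7/83)
flip (7/83) -> (83/7): both odd, 7 mod 4 = 3, 83 mod 4 = 3, so the flip contributes -1; sign now -1
(83/7): 83 mod 7 = 6, so (83/7) = (6/7)
factor out 2^1: 6 = 2^1·3; with 7 mod 8 = 7, (2/7) = +1; sign now -1; continue with (3/7)
flip (3/7) -> (7/3): both odd, 3 mod 4 = 3, 7 mod 4 = 3, so the flip contributes -1; sign now +1
(7/3): 7 mod 3 = 1, so (7/3) = (1/3)
reached (1/3) = 1, so the symbol is +1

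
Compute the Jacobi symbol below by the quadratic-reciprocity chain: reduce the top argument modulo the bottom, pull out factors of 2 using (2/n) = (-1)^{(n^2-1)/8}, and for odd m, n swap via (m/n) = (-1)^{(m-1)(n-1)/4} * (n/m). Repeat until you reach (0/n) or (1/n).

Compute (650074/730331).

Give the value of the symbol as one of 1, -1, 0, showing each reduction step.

650074 = 2^1·325037; (2/730331) = -1 since 730331 mod 8 = 3, so (650074/730331) = (-1)^1·(325037/730331); sign now -1
reciprocity: (325037/730331) = +1·(730331/325037) since 325037 mod 4 = 1, 730331 mod 4 = 3; sign now -1
(730331/325037) = (80257/325037)   [reduce mod 325037]
reciprocity: (80257/325037) = +1·(325037/80257) since 80257 mod 4 = 1, 325037 mod 4 = 1; sign now -1
(325037/80257) = (4009/80257)   [reduce mod 80257]
reciprocity: (4009/80257) = +1·(80257/4009) since 4009 mod 4 = 1, 80257 mod 4 = 1; sign now -1
(80257/4009) = (77/4009)   [reduce mod 4009]
reciprocity: (77/4009) = +1·(4009/77) since 77 mod 4 = 1, 4009 mod 4 = 1; sign now -1
(4009/77) = (5/77)   [reduce mod 77]
reciprocity: (5/77) = +1·(77/5) since 5 mod 4 = 1, 77 mod 4 = 1; sign now -1
(77/5) = (2/5)   [reduce mod 5]
2 = 2^1·1; (2/5) = -1 since 5 mod 8 = 5, so (2/5) = (-1)^1·(1/5); sign now +1
(1/5) = 1; final value = sign = +1

1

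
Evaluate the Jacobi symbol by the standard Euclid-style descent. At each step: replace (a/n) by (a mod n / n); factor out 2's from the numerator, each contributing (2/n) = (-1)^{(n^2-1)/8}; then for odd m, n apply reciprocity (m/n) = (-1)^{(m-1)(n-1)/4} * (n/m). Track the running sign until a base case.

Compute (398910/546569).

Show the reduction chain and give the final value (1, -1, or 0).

1

factor out 2^1: 398910 = 2^1·199455; with 546569 mod 8 = 1, (2/546569) = +1; sign now +1; continue with (199455/546569)
flip (199455/546569) -> (546569/199455): both odd, 199455 mod 4 = 3, 546569 mod 4 = 1, so the flip contributes +1; sign now +1
(546569/199455): 546569 mod 199455 = 147659, so (546569/199455) = (147659/199455)
flip (147659/199455) -> (199455/147659): both odd, 147659 mod 4 = 3, 199455 mod 4 = 3, so the flip contributes -1; sign now -1
(199455/147659): 199455 mod 147659 = 51796, so (199455/147659) = (51796/147659)
factor out 2^2: 51796 = 2^2·12949; with 147659 mod 8 = 3, (2/147659) = -1; sign now -1; continue with (12949/147659)
flip (12949/147659) -> (147659/12949): both odd, 12949 mod 4 = 1, 147659 mod 4 = 3, so the flip contributes +1; sign now -1
(147659/12949): 147659 mod 12949 = 5220, so (147659/12949) = (5220/12949)
factor out 2^2: 5220 = 2^2·1305; with 12949 mod 8 = 5, (2/12949) = -1; sign now -1; continue with (1305/12949)
flip (1305/12949) -> (12949/1305): both odd, 1305 mod 4 = 1, 12949 mod 4 = 1, so the flip contributes +1; sign now -1
(12949/1305): 12949 mod 1305 = 1204, so (12949/1305) = (1204/1305)
factor out 2^2: 1204 = 2^2·301; with 1305 mod 8 = 1, (2/1305) = +1; sign now -1; continue with (301/1305)
flip (301/1305) -> (1305/301): both odd, 301 mod 4 = 1, 1305 mod 4 = 1, so the flip contributes +1; sign now -1
(1305/301): 1305 mod 301 = 101, so (1305/301) = (101/301)
flip (101/301) -> (301/101): both odd, 101 mod 4 = 1, 301 mod 4 = 1, so the flip contributes +1; sign now -1
(301/101): 301 mod 101 = 99, so (301/101) = (99/101)
flip (99/101) -> (101/99): both odd, 99 mod 4 = 3, 101 mod 4 = 1, so the flip contributes +1; sign now -1
(101/99): 101 mod 99 = 2, so (101/99) = (2/99)
factor out 2^1: 2 = 2^1·1; with 99 mod 8 = 3, (2/99) = -1; sign now +1; continue with (1/99)
reached (1/99) = 1, so the symbol is +1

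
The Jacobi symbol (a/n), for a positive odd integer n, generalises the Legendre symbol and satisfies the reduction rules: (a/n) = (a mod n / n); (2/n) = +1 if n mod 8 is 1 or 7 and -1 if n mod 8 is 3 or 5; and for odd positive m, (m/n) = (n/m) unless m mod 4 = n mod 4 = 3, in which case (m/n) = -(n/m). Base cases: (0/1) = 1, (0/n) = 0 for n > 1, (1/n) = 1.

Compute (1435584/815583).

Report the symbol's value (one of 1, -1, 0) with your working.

0

(1435584/815583) = (620001/815583)   [reduce mod 815583]
reciprocity: (620001/815583) = +1·(815583/620001) since 620001 mod 4 = 1, 815583 mod 4 = 3; sign now +1
(815583/620001) = (195582/620001)   [reduce mod 620001]
195582 = 2^1·97791; (2/620001) = +1 since 620001 mod 8 = 1, so (195582/620001) = (+1)^1·(97791/620001); sign now +1
reciprocity: (97791/620001) = +1·(620001/97791) since 97791 mod 4 = 3, 620001 mod 4 = 1; sign now +1
(620001/97791) = (33255/97791)   [reduce mod 97791]
reciprocity: (33255/97791) = -1·(97791/33255) since 33255 mod 4 = 3, 97791 mod 4 = 3; sign now -1
(97791/33255) = (31281/33255)   [reduce mod 33255]
reciprocity: (31281/33255) = +1·(33255/31281) since 31281 mod 4 = 1, 33255 mod 4 = 3; sign now -1
(33255/31281) = (1974/31281)   [reduce mod 31281]
1974 = 2^1·987; (2/31281) = +1 since 31281 mod 8 = 1, so (1974/31281) = (+1)^1·(987/31281); sign now -1
reciprocity: (987/31281) = +1·(31281/987) since 987 mod 4 = 3, 31281 mod 4 = 1; sign now -1
(31281/987) = (684/987)   [reduce mod 987]
684 = 2^2·171; (2/987) = -1 since 987 mod 8 = 3, so (684/987) = (-1)^2·(171/987); sign now -1
reciprocity: (171/987) = -1·(987/171) since 171 mod 4 = 3, 987 mod 4 = 3; sign now +1
(987/171) = (132/171)   [reduce mod 171]
132 = 2^2·33; (2/171) = -1 since 171 mod 8 = 3, so (132/171) = (-1)^2·(33/171); sign now +1
reciprocity: (33/171) = +1·(171/33) since 33 mod 4 = 1, 171 mod 4 = 3; sign now +1
(171/33) = (6/33)   [reduce mod 33]
6 = 2^1·3; (2/33) = +1 since 33 mod 8 = 1, so (6/33) = (+1)^1·(3/33); sign now +1
reciprocity: (3/33) = +1·(33/3) since 3 mod 4 = 3, 33 mod 4 = 1; sign now +1
(33/3) = (0/3)   [reduce mod 3]
(0/3) = 0   [gcd(a, n) > 1]; final value = 0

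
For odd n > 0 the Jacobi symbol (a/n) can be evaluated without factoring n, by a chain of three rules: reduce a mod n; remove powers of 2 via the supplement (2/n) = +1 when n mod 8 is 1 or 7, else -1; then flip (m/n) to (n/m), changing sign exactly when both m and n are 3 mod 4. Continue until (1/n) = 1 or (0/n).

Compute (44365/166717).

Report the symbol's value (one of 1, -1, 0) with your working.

-1

flip (44365/166717) -> (166717/44365): both odd, 44365 mod 4 = 1, 166717 mod 4 = 1, so the flip contributes +1; sign now +1
(166717/44365): 166717 mod 44365 = 33622, so (166717/44365) = (33622/44365)
factor out 2^1: 33622 = 2^1·16811; with 44365 mod 8 = 5, (2/44365) = -1; sign now -1; continue with (16811/44365)
flip (16811/44365) -> (44365/16811): both odd, 16811 mod 4 = 3, 44365 mod 4 = 1, so the flip contributes +1; sign now -1
(44365/16811): 44365 mod 16811 = 10743, so (44365/16811) = (10743/16811)
flip (10743/16811) -> (16811/10743): both odd, 10743 mod 4 = 3, 16811 mod 4 = 3, so the flip contributes -1; sign now +1
(16811/10743): 16811 mod 10743 = 6068, so (16811/10743) = (6068/10743)
factor out 2^2: 6068 = 2^2·1517; with 10743 mod 8 = 7, (2/10743) = +1; sign now +1; continue with (1517/10743)
flip (1517/10743) -> (10743/1517): both odd, 1517 mod 4 = 1, 10743 mod 4 = 3, so the flip contributes +1; sign now +1
(10743/1517): 10743 mod 1517 = 124, so (10743/1517) = (124/1517)
factor out 2^2: 124 = 2^2·31; with 1517 mod 8 = 5, (2/1517) = -1; sign now +1; continue with (31/1517)
flip (31/1517) -> (1517/31): both odd, 31 mod 4 = 3, 1517 mod 4 = 1, so the flip contributes +1; sign now +1
(1517/31): 1517 mod 31 = 29, so (1517/31) = (29/31)
flip (29/31) -> (31/29): both odd, 29 mod 4 = 1, 31 mod 4 = 3, so the flip contributes +1; sign now +1
(31/29): 31 mod 29 = 2, so (31/29) = (2/29)
factor out 2^1: 2 = 2^1·1; with 29 mod 8 = 5, (2/29) = -1; sign now -1; continue with (1/29)
reached (1/29) = 1, so the symbol is -1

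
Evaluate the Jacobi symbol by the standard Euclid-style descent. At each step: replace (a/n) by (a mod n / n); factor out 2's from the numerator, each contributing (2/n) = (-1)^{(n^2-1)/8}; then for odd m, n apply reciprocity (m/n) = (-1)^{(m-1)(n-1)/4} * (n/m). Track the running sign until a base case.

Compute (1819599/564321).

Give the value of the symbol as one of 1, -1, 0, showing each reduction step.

(1819599/564321) = (126636/564321)   [reduce mod 564321]
126636 = 2^2·31659; (2/564321) = +1 since 564321 mod 8 = 1, so (126636/564321) = (+1)^2·(31659/564321); sign now +1
reciprocity: (31659/564321) = +1·(564321/31659) since 31659 mod 4 = 3, 564321 mod 4 = 1; sign now +1
(564321/31659) = (26118/31659)   [reduce mod 31659]
26118 = 2^1·13059; (2/31659) = -1 since 31659 mod 8 = 3, so (26118/31659) = (-1)^1·(13059/31659); sign now -1
reciprocity: (13059/31659) = -1·(31659/13059) since 13059 mod 4 = 3, 31659 mod 4 = 3; sign now +1
(31659/13059) = (5541/13059)   [reduce mod 13059]
reciprocity: (5541/13059) = +1·(13059/5541) since 5541 mod 4 = 1, 13059 mod 4 = 3; sign now +1
(13059/5541) = (1977/5541)   [reduce mod 5541]
reciprocity: (1977/5541) = +1·(5541/1977) since 1977 mod 4 = 1, 5541 mod 4 = 1; sign now +1
(5541/1977) = (1587/1977)   [reduce mod 1977]
reciprocity: (1587/1977) = +1·(1977/1587) since 1587 mod 4 = 3, 1977 mod 4 = 1; sign now +1
(1977/1587) = (390/1587)   [reduce mod 1587]
390 = 2^1·195; (2/1587) = -1 since 1587 mod 8 = 3, so (390/1587) = (-1)^1·(195/1587); sign now -1
reciprocity: (195/1587) = -1·(1587/195) since 195 mod 4 = 3, 1587 mod 4 = 3; sign now +1
(1587/195) = (27/195)   [reduce mod 195]
reciprocity: (27/195) = -1·(195/27) since 27 mod 4 = 3, 195 mod 4 = 3; sign now -1
(195/27) = (6/27)   [reduce mod 27]
6 = 2^1·3; (2/27) = -1 since 27 mod 8 = 3, so (6/27) = (-1)^1·(3/27); sign now +1
reciprocity: (3/27) = -1·(27/3) since 3 mod 4 = 3, 27 mod 4 = 3; sign now -1
(27/3) = (0/3)   [reduce mod 3]
(0/3) = 0   [gcd(a, n) > 1]; final value = 0

0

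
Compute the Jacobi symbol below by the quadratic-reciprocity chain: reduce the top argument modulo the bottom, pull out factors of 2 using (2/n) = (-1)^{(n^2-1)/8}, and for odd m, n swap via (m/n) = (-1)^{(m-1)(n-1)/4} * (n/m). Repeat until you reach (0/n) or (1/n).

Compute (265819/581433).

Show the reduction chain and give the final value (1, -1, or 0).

flip (265819/581433) -> (581433/265819): both odd, 265819 mod 4 = 3, 581433 mod 4 = 1, so the flip contributes +1; sign now +1
(581433/265819): 581433 mod 265819 = 49795, so (581433/265819) = (49795/265819)
flip (49795/265819) -> (265819/49795): both odd, 49795 mod 4 = 3, 265819 mod 4 = 3, so the flip contributes -1; sign now -1
(265819/49795): 265819 mod 49795 = 16844, so (265819/49795) = (16844/49795)
factor out 2^2: 16844 = 2^2·4211; with 49795 mod 8 = 3, (2/49795) = -1; sign now -1; continue with (4211/49795)
flip (4211/49795) -> (49795/4211): both odd, 4211 mod 4 = 3, 49795 mod 4 = 3, so the flip contributes -1; sign now +1
(49795/4211): 49795 mod 4211 = 3474, so (49795/4211) = (3474/4211)
factor out 2^1: 3474 = 2^1·1737; with 4211 mod 8 = 3, (2/4211) = -1; sign now -1; continue with (1737/4211)
flip (1737/4211) -> (4211/1737): both odd, 1737 mod 4 = 1, 4211 mod 4 = 3, so the flip contributes +1; sign now -1
(4211/1737): 4211 mod 1737 = 737, so (4211/1737) = (737/1737)
flip (737/1737) -> (1737/737): both odd, 737 mod 4 = 1, 1737 mod 4 = 1, so the flip contributes +1; sign now -1
(1737/737): 1737 mod 737 = 263, so (1737/737) = (263/737)
flip (263/737) -> (737/263): both odd, 263 mod 4 = 3, 737 mod 4 = 1, so the flip contributes +1; sign now -1
(737/263): 737 mod 263 = 211, so (737/263) = (211/263)
flip (211/263) -> (263/211): both odd, 211 mod 4 = 3, 263 mod 4 = 3, so the flip contributes -1; sign now +1
(263/211): 263 mod 211 = 52, so (263/211) = (52/211)
factor out 2^2: 52 = 2^2·13; with 211 mod 8 = 3, (2/211) = -1; sign now +1; continue with (13/211)
flip (13/211) -> (211/13): both odd, 13 mod 4 = 1, 211 mod 4 = 3, so the flip contributes +1; sign now +1
(211/13): 211 mod 13 = 3, so (211/13) = (3/13)
flip (3/13) -> (13/3): both odd, 3 mod 4 = 3, 13 mod 4 = 1, so the flip contributes +1; sign now +1
(13/3): 13 mod 3 = 1, so (13/3) = (1/3)
reached (1/3) = 1, so the symbol is +1

1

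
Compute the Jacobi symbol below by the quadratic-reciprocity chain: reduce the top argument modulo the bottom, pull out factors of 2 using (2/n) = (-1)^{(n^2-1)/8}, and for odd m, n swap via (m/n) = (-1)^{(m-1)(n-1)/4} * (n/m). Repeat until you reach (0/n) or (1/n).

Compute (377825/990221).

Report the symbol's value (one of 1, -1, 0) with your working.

-1

reciprocity: (377825/990221) = +1·(990221/377825) since 377825 mod 4 = 1, 990221 mod 4 = 1; sign now +1
(990221/377825) = (234571/377825)   [reduce mod 377825]
reciprocity: (234571/377825) = +1·(377825/234571) since 234571 mod 4 = 3, 377825 mod 4 = 1; sign now +1
(377825/234571) = (143254/234571)   [reduce mod 234571]
143254 = 2^1·71627; (2/234571) = -1 since 234571 mod 8 = 3, so (143254/234571) = (-1)^1·(71627/234571); sign now -1
reciprocity: (71627/234571) = -1·(234571/71627) since 71627 mod 4 = 3, 234571 mod 4 = 3; sign now +1
(234571/71627) = (19690/71627)   [reduce mod 71627]
19690 = 2^1·9845; (2/71627) = -1 since 71627 mod 8 = 3, so (19690/71627) = (-1)^1·(9845/71627); sign now -1
reciprocity: (9845/71627) = +1·(71627/9845) since 9845 mod 4 = 1, 71627 mod 4 = 3; sign now -1
(71627/9845) = (2712/9845)   [reduce mod 9845]
2712 = 2^3·339; (2/9845) = -1 since 9845 mod 8 = 5, so (2712/9845) = (-1)^3·(339/9845); sign now +1
reciprocity: (339/9845) = +1·(9845/339) since 339 mod 4 = 3, 9845 mod 4 = 1; sign now +1
(9845/339) = (14/339)   [reduce mod 339]
14 = 2^1·7; (2/339) = -1 since 339 mod 8 = 3, so (14/339) = (-1)^1·(7/339); sign now -1
reciprocity: (7/339) = -1·(339/7) since 7 mod 4 = 3, 339 mod 4 = 3; sign now +1
(339/7) = (3/7)   [reduce mod 7]
reciprocity: (3/7) = -1·(7/3) since 3 mod 4 = 3, 7 mod 4 = 3; sign now -1
(7/3) = (1/3)   [reduce mod 3]
(1/3) = 1; final value = sign = -1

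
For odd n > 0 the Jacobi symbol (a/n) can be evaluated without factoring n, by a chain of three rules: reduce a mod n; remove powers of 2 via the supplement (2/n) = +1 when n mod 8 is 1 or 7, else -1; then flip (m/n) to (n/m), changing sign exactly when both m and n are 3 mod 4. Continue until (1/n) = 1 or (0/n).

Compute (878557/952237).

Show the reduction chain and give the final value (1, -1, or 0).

reciprocity: (878557/952237) = +1·(952237/878557) since 878557 mod 4 = 1, 952237 mod 4 = 1; sign now +1
(952237/878557) = (73680/878557)   [reduce mod 878557]
73680 = 2^4·4605; (2/878557) = -1 since 878557 mod 8 = 5, so (73680/878557) = (-1)^4·(4605/878557); sign now +1
reciprocity: (4605/878557) = +1·(878557/4605) since 4605 mod 4 = 1, 878557 mod 4 = 1; sign now +1
(878557/4605) = (3607/4605)   [reduce mod 4605]
reciprocity: (3607/4605) = +1·(4605/3607) since 3607 mod 4 = 3, 4605 mod 4 = 1; sign now +1
(4605/3607) = (998/3607)   [reduce mod 3607]
998 = 2^1·499; (2/3607) = +1 since 3607 mod 8 = 7, so (998/3607) = (+1)^1·(499/3607); sign now +1
reciprocity: (499/3607) = -1·(3607/499) since 499 mod 4 = 3, 3607 mod 4 = 3; sign now -1
(3607/499) = (114/499)   [reduce mod 499]
114 = 2^1·57; (2/499) = -1 since 499 mod 8 = 3, so (114/499) = (-1)^1·(57/499); sign now +1
reciprocity: (57/499) = +1·(499/57) since 57 mod 4 = 1, 499 mod 4 = 3; sign now +1
(499/57) = (43/57)   [reduce mod 57]
reciprocity: (43/57) = +1·(57/43) since 43 mod 4 = 3, 57 mod 4 = 1; sign now +1
(57/43) = (14/43)   [reduce mod 43]
14 = 2^1·7; (2/43) = -1 since 43 mod 8 = 3, so (14/43) = (-1)^1·(7/43); sign now -1
reciprocity: (7/43) = -1·(43/7) since 7 mod 4 = 3, 43 mod 4 = 3; sign now +1
(43/7) = (1/7)   [reduce mod 7]
(1/7) = 1; final value = sign = +1

1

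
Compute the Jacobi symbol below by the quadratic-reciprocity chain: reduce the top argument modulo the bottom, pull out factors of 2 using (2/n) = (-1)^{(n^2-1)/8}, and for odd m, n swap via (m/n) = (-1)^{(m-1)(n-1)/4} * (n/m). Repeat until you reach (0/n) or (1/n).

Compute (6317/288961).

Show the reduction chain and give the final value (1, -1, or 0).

-1

flip (6317/288961) -> (288961/6317): both odd, 6317 mod 4 = 1, 288961 mod 4 = 1, so the flip contributes +1; sign now +1
(288961/6317): 288961 mod 6317 = 4696, so (288961/6317) = (4696/6317)
factor out 2^3: 4696 = 2^3·587; with 6317 mod 8 = 5, (2/6317) = -1; sign now -1; continue with (587/6317)
flip (587/6317) -> (6317/587): both odd, 587 mod 4 = 3, 6317 mod 4 = 1, so the flip contributes +1; sign now -1
(6317/587): 6317 mod 587 = 447, so (6317/587) = (447/587)
flip (447/587) -> (587/447): both odd, 447 mod 4 = 3, 587 mod 4 = 3, so the flip contributes -1; sign now +1
(587/447): 587 mod 447 = 140, so (587/447) = (140/447)
factor out 2^2: 140 = 2^2·35; with 447 mod 8 = 7, (2/447) = +1; sign now +1; continue with (35/447)
flip (35/447) -> (447/35): both odd, 35 mod 4 = 3, 447 mod 4 = 3, so the flip contributes -1; sign now -1
(447/35): 447 mod 35 = 27, so (447/35) = (27/35)
flip (27/35) -> (35/27): both odd, 27 mod 4 = 3, 35 mod 4 = 3, so the flip contributes -1; sign now +1
(35/27): 35 mod 27 = 8, so (35/27) = (8/27)
factor out 2^3: 8 = 2^3·1; with 27 mod 8 = 3, (2/27) = -1; sign now -1; continue with (1/27)
reached (1/27) = 1, so the symbol is -1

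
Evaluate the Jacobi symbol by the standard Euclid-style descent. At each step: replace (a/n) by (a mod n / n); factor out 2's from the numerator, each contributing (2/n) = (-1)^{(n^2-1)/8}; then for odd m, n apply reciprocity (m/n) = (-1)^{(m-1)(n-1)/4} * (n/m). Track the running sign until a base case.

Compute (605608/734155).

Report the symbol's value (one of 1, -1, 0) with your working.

1

factor out 2^3: 605608 = 2^3·75701; with 734155 mod 8 = 3, (2/734155) = -1; sign now -1; continue with (75701/734155)
flip (75701/734155) -> (734155/75701): both odd, 75701 mod 4 = 1, 734155 mod 4 = 3, so the flip contributes +1; sign now -1
(734155/75701): 734155 mod 75701 = 52846, so (734155/75701) = (52846/75701)
factor out 2^1: 52846 = 2^1·26423; with 75701 mod 8 = 5, (2/75701) = -1; sign now +1; continue with (26423/75701)
flip (26423/75701) -> (75701/26423): both odd, 26423 mod 4 = 3, 75701 mod 4 = 1, so the flip contributes +1; sign now +1
(75701/26423): 75701 mod 26423 = 22855, so (75701/26423) = (22855/26423)
flip (22855/26423) -> (26423/22855): both odd, 22855 mod 4 = 3, 26423 mod 4 = 3, so the flip contributes -1; sign now -1
(26423/22855): 26423 mod 22855 = 3568, so (26423/22855) = (3568/22855)
factor out 2^4: 3568 = 2^4·223; with 22855 mod 8 = 7, (2/22855) = +1; sign now -1; continue with (223/22855)
flip (223/22855) -> (22855/223): both odd, 223 mod 4 = 3, 22855 mod 4 = 3, so the flip contributes -1; sign now +1
(22855/223): 22855 mod 223 = 109, so (22855/223) = (109/223)
flip (109/223) -> (223/109): both odd, 109 mod 4 = 1, 223 mod 4 = 3, so the flip contributes +1; sign now +1
(223/109): 223 mod 109 = 5, so (223/109) = (5/109)
flip (5/109) -> (109/5): both odd, 5 mod 4 = 1, 109 mod 4 = 1, so the flip contributes +1; sign now +1
(109/5): 109 mod 5 = 4, so (109/5) = (4/5)
factor out 2^2: 4 = 2^2·1; with 5 mod 8 = 5, (2/5) = -1; sign now +1; continue with (1/5)
reached (1/5) = 1, so the symbol is +1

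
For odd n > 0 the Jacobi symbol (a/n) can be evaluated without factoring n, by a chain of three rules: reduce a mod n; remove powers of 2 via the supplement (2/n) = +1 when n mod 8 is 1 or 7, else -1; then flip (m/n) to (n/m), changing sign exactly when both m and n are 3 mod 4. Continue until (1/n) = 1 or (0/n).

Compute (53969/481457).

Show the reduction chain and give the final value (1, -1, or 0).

reciprocity: (53969/481457) = +1·(481457/53969) since 53969 mod 4 = 1, 481457 mod 4 = 1; sign now +1
(481457/53969) = (49705/53969)   [reduce mod 53969]
reciprocity: (49705/53969) = +1·(53969/49705) since 49705 mod 4 = 1, 53969 mod 4 = 1; sign now +1
(53969/49705) = (4264/49705)   [reduce mod 49705]
4264 = 2^3·533; (2/49705) = +1 since 49705 mod 8 = 1, so (4264/49705) = (+1)^3·(533/49705); sign now +1
reciprocity: (533/49705) = +1·(49705/533) since 533 mod 4 = 1, 49705 mod 4 = 1; sign now +1
(49705/533) = (136/533)   [reduce mod 533]
136 = 2^3·17; (2/533) = -1 since 533 mod 8 = 5, so (136/533) = (-1)^3·(17/533); sign now -1
reciprocity: (17/533) = +1·(533/17) since 17 mod 4 = 1, 533 mod 4 = 1; sign now -1
(533/17) = (6/17)   [reduce mod 17]
6 = 2^1·3; (2/17) = +1 since 17 mod 8 = 1, so (6/17) = (+1)^1·(3/17); sign now -1
reciprocity: (3/17) = +1·(17/3) since 3 mod 4 = 3, 17 mod 4 = 1; sign now -1
(17/3) = (2/3)   [reduce mod 3]
2 = 2^1·1; (2/3) = -1 since 3 mod 8 = 3, so (2/3) = (-1)^1·(1/3); sign now +1
(1/3) = 1; final value = sign = +1

1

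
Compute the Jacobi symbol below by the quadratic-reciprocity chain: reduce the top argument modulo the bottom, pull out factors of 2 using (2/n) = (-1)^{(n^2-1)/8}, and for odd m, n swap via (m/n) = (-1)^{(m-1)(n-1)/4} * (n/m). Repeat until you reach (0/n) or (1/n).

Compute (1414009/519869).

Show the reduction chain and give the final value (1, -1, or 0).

-1

(1414009/519869): 1414009 mod 519869 = 374271, so (1414009/519869) = (374271/519869)
flip (374271/519869) -> (519869/374271): both odd, 374271 mod 4 = 3, 519869 mod 4 = 1, so the flip contributes +1; sign now +1
(519869/374271): 519869 mod 374271 = 145598, so (519869/374271) = (145598/374271)
factor out 2^1: 145598 = 2^1·72799; with 374271 mod 8 = 7, (2/374271) = +1; sign now +1; continue with (72799/374271)
flip (72799/374271) -> (374271/72799): both odd, 72799 mod 4 = 3, 374271 mod 4 = 3, so the flip contributes -1; sign now -1
(374271/72799): 374271 mod 72799 = 10276, so (374271/72799) = (10276/72799)
factor out 2^2: 10276 = 2^2·2569; with 72799 mod 8 = 7, (2/72799) = +1; sign now -1; continue with (2569/72799)
flip (2569/72799) -> (72799/2569): both odd, 2569 mod 4 = 1, 72799 mod 4 = 3, so the flip contributes +1; sign now -1
(72799/2569): 72799 mod 2569 = 867, so (72799/2569) = (867/2569)
flip (867/2569) -> (2569/867): both odd, 867 mod 4 = 3, 2569 mod 4 = 1, so the flip contributes +1; sign now -1
(2569/867): 2569 mod 867 = 835, so (2569/867) = (835/867)
flip (835/867) -> (867/835): both odd, 835 mod 4 = 3, 867 mod 4 = 3, so the flip contributes -1; sign now +1
(867/835): 867 mod 835 = 32, so (867/835) = (32/835)
factor out 2^5: 32 = 2^5·1; with 835 mod 8 = 3, (2/835) = -1; sign now -1; continue with (1/835)
reached (1/835) = 1, so the symbol is -1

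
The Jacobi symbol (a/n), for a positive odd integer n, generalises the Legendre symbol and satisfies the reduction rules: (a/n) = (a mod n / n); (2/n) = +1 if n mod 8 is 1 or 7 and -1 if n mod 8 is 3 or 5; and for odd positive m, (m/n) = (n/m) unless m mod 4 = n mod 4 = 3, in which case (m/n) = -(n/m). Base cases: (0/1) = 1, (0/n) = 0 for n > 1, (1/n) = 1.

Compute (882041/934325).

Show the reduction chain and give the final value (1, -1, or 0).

-1

reciprocity: (882041/934325) = +1·(934325/882041) since 882041 mod 4 = 1, 934325 mod 4 = 1; sign now +1
(934325/882041) = (52284/882041)   [reduce mod 882041]
52284 = 2^2·13071; (2/882041) = +1 since 882041 mod 8 = 1, so (52284/882041) = (+1)^2·(13071/882041); sign now +1
reciprocity: (13071/882041) = +1·(882041/13071) since 13071 mod 4 = 3, 882041 mod 4 = 1; sign now +1
(882041/13071) = (6284/13071)   [reduce mod 13071]
6284 = 2^2·1571; (2/13071) = +1 since 13071 mod 8 = 7, so (6284/13071) = (+1)^2·(1571/13071); sign now +1
reciprocity: (1571/13071) = -1·(13071/1571) since 1571 mod 4 = 3, 13071 mod 4 = 3; sign now -1
(13071/1571) = (503/1571)   [reduce mod 1571]
reciprocity: (503/1571) = -1·(1571/503) since 503 mod 4 = 3, 1571 mod 4 = 3; sign now +1
(1571/503) = (62/503)   [reduce mod 503]
62 = 2^1·31; (2/503) = +1 since 503 mod 8 = 7, so (62/503) = (+1)^1·(31/503); sign now +1
reciprocity: (31/503) = -1·(503/31) since 31 mod 4 = 3, 503 mod 4 = 3; sign now -1
(503/31) = (7/31)   [reduce mod 31]
reciprocity: (7/31) = -1·(31/7) since 7 mod 4 = 3, 31 mod 4 = 3; sign now +1
(31/7) = (3/7)   [reduce mod 7]
reciprocity: (3/7) = -1·(7/3) since 3 mod 4 = 3, 7 mod 4 = 3; sign now -1
(7/3) = (1/3)   [reduce mod 3]
(1/3) = 1; final value = sign = -1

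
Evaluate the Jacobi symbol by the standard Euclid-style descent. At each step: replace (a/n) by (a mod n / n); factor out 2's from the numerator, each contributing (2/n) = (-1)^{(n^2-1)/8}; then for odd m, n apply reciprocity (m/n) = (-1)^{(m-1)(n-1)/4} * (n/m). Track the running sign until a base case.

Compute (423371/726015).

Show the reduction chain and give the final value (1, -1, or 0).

0

reciprocity: (423371/726015) = -1·(726015/423371) since 423371 mod 4 = 3, 726015 mod 4 = 3; sign now -1
(726015/423371) = (302644/423371)   [reduce mod 423371]
302644 = 2^2·75661; (2/423371) = -1 since 423371 mod 8 = 3, so (302644/423371) = (-1)^2·(75661/423371); sign now -1
reciprocity: (75661/423371) = +1·(423371/75661) since 75661 mod 4 = 1, 423371 mod 4 = 3; sign now -1
(423371/75661) = (45066/75661)   [reduce mod 75661]
45066 = 2^1·22533; (2/75661) = -1 since 75661 mod 8 = 5, so (45066/75661) = (-1)^1·(22533/75661); sign now +1
reciprocity: (22533/75661) = +1·(75661/22533) since 22533 mod 4 = 1, 75661 mod 4 = 1; sign now +1
(75661/22533) = (8062/22533)   [reduce mod 22533]
8062 = 2^1·4031; (2/22533) = -1 since 22533 mod 8 = 5, so (8062/22533) = (-1)^1·(4031/22533); sign now -1
reciprocity: (4031/22533) = +1·(22533/4031) since 4031 mod 4 = 3, 22533 mod 4 = 1; sign now -1
(22533/4031) = (2378/4031)   [reduce mod 4031]
2378 = 2^1·1189; (2/4031) = +1 since 4031 mod 8 = 7, so (2378/4031) = (+1)^1·(1189/4031); sign now -1
reciprocity: (1189/4031) = +1·(4031/1189) since 1189 mod 4 = 1, 4031 mod 4 = 3; sign now -1
(4031/1189) = (464/1189)   [reduce mod 1189]
464 = 2^4·29; (2/1189) = -1 since 1189 mod 8 = 5, so (464/1189) = (-1)^4·(29/1189); sign now -1
reciprocity: (29/1189) = +1·(1189/29) since 29 mod 4 = 1, 1189 mod 4 = 1; sign now -1
(1189/29) = (0/29)   [reduce mod 29]
(0/29) = 0   [gcd(a, n) > 1]; final value = 0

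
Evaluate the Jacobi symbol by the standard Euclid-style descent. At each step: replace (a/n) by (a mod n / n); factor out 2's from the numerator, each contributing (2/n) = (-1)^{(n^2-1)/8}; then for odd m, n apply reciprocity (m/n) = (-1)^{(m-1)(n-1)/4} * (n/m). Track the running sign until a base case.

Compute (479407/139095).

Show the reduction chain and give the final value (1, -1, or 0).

(479407/139095) = (62122/139095)   [reduce mod 139095]
62122 = 2^1·31061; (2/139095) = +1 since 139095 mod 8 = 7, so (62122/139095) = (+1)^1·(31061/139095); sign now +1
reciprocity: (31061/139095) = +1·(139095/31061) since 31061 mod 4 = 1, 139095 mod 4 = 3; sign now +1
(139095/31061) = (14851/31061)   [reduce mod 31061]
reciprocity: (14851/31061) = +1·(31061/14851) since 14851 mod 4 = 3, 31061 mod 4 = 1; sign now +1
(31061/14851) = (1359/14851)   [reduce mod 14851]
reciprocity: (1359/14851) = -1·(14851/1359) since 1359 mod 4 = 3, 14851 mod 4 = 3; sign now -1
(14851/1359) = (1261/1359)   [reduce mod 1359]
reciprocity: (1261/1359) = +1·(1359/1261) since 1261 mod 4 = 1, 1359 mod 4 = 3; sign now -1
(1359/1261) = (98/1261)   [reduce mod 1261]
98 = 2^1·49; (2/1261) = -1 since 1261 mod 8 = 5, so (98/1261) = (-1)^1·(49/1261); sign now +1
reciprocity: (49/1261) = +1·(1261/49) since 49 mod 4 = 1, 1261 mod 4 = 1; sign now +1
(1261/49) = (36/49)   [reduce mod 49]
36 = 2^2·9; (2/49) = +1 since 49 mod 8 = 1, so (36/49) = (+1)^2·(9/49); sign now +1
reciprocity: (9/49) = +1·(49/9) since 9 mod 4 = 1, 49 mod 4 = 1; sign now +1
(49/9) = (4/9)   [reduce mod 9]
4 = 2^2·1; (2/9) = +1 since 9 mod 8 = 1, so (4/9) = (+1)^2·(1/9); sign now +1
(1/9) = 1; final value = sign = +1

1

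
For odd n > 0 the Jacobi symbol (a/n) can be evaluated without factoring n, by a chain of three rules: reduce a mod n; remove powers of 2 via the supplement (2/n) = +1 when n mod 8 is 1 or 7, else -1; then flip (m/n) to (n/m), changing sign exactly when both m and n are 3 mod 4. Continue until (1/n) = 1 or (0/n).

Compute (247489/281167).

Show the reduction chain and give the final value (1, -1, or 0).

flip (247489/281167) -> (281167/247489): both odd, 247489 mod 4 = 1, 281167 mod 4 = 3, so the flip contributes +1; sign now +1
(281167/247489): 281167 mod 247489 = 33678, so (281167/247489) = (33678/247489)
factor out 2^1: 33678 = 2^1·16839; with 247489 mod 8 = 1, (2/247489) = +1; sign now +1; continue with (16839/247489)
flip (16839/247489) -> (247489/16839): both odd, 16839 mod 4 = 3, 247489 mod 4 = 1, so the flip contributes +1; sign now +1
(247489/16839): 247489 mod 16839 = 11743, so (247489/16839) = (11743/16839)
flip (11743/16839) -> (16839/11743): both odd, 11743 mod 4 = 3, 16839 mod 4 = 3, so the flip contributes -1; sign now -1
(16839/11743): 16839 mod 11743 = 5096, so (16839/11743) = (5096/11743)
factor out 2^3: 5096 = 2^3·637; with 11743 mod 8 = 7, (2/11743) = +1; sign now -1; continue with (637/11743)
flip (637/11743) -> (11743/637): both odd, 637 mod 4 = 1, 11743 mod 4 = 3, so the flip contributes +1; sign now -1
(11743/637): 11743 mod 637 = 277, so (11743/637) = (277/637)
flip (277/637) -> (637/277): both odd, 277 mod 4 = 1, 637 mod 4 = 1, so the flip contributes +1; sign now -1
(637/277): 637 mod 277 = 83, so (637/277) = (83/277)
flip (83/277) -> (277/83): both odd, 83 mod 4 = 3, 277 mod 4 = 1, so the flip contributes +1; sign now -1
(277/83): 277 mod 83 = 28, so (277/83) = (28/83)
factor out 2^2: 28 = 2^2·7; with 83 mod 8 = 3, (2/83) = -1; sign now -1; continue with (7/83)
flip (7/83) -> (83/7): both odd, 7 mod 4 = 3, 83 mod 4 = 3, so the flip contributes -1; sign now +1
(83/7): 83 mod 7 = 6, so (83/7) = (6/7)
factor out 2^1: 6 = 2^1·3; with 7 mod 8 = 7, (2/7) = +1; sign now +1; continue with (3/7)
flip (3/7) -> (7/3): both odd, 3 mod 4 = 3, 7 mod 4 = 3, so the flip contributes -1; sign now -1
(7/3): 7 mod 3 = 1, so (7/3) = (1/3)
reached (1/3) = 1, so the symbol is -1

-1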